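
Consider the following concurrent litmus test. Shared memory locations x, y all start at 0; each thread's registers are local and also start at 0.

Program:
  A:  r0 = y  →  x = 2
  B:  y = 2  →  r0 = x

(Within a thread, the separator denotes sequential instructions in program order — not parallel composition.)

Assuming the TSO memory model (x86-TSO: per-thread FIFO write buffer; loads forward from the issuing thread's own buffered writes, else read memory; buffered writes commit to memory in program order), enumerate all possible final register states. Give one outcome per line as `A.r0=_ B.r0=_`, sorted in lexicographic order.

outcome vector order: (A.r0,B.r0)
|TSO outcomes| = 4

A.r0=0 B.r0=0
A.r0=0 B.r0=2
A.r0=2 B.r0=0
A.r0=2 B.r0=2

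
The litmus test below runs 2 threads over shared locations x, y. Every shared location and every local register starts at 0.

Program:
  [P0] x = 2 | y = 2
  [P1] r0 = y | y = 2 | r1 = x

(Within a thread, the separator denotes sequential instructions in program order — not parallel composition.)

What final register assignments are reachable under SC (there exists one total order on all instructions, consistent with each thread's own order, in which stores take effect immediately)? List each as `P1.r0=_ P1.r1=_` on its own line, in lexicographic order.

outcome vector order: (P1.r0,P1.r1)
|SC outcomes| = 3

P1.r0=0 P1.r1=0
P1.r0=0 P1.r1=2
P1.r0=2 P1.r1=2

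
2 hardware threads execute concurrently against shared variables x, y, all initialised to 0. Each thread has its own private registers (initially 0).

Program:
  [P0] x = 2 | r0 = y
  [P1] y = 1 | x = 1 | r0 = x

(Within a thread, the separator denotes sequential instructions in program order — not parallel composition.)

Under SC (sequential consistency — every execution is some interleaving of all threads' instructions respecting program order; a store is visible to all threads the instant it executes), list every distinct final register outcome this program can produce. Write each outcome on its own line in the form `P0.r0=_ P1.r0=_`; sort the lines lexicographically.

outcome vector order: (P0.r0,P1.r0)
|SC outcomes| = 3

P0.r0=0 P1.r0=1
P0.r0=1 P1.r0=1
P0.r0=1 P1.r0=2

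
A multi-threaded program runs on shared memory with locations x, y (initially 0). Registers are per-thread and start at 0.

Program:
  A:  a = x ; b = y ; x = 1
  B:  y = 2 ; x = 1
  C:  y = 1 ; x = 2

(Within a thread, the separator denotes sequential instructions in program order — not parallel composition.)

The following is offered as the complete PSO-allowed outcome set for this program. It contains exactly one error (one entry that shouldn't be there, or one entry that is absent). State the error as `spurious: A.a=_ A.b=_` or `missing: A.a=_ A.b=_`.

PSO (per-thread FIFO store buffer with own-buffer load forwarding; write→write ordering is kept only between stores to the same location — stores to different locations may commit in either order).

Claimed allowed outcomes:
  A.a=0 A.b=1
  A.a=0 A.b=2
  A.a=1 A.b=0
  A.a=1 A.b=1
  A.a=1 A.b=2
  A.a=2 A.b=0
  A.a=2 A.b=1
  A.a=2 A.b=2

missing: A.a=0 A.b=0

outcome vector order: (A.a,A.b)
under PSO → 00, 01, 02, 10, 11, 12, 20, 21, 22
PSO∖claimed = {00}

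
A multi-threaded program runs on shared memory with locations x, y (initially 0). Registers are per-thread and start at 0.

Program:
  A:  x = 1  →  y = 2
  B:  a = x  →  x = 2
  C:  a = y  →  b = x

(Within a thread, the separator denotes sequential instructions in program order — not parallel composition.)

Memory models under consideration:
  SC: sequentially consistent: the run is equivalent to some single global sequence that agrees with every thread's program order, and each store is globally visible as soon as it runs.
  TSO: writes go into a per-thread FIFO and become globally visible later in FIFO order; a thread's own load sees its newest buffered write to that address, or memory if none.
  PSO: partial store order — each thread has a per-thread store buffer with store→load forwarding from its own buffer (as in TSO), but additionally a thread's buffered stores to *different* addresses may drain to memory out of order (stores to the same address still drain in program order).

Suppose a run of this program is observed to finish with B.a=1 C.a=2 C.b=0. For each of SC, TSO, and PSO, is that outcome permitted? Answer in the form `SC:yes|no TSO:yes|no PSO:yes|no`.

SC:no TSO:no PSO:yes

outcome vector order: (B.a,C.a,C.b)
[SC] allowed = {0/0/0; 0/0/1; 0/0/2; 0/2/1; 0/2/2; 1/0/0; 1/0/1; 1/0/2; 1/2/1; 1/2/2}
[TSO] allowed = {0/0/0; 0/0/1; 0/0/2; 0/2/1; 0/2/2; 1/0/0; 1/0/1; 1/0/2; 1/2/1; 1/2/2}
[PSO] allowed = {0/0/0; 0/0/1; 0/0/2; 0/2/0; 0/2/1; 0/2/2; 1/0/0; 1/0/1; 1/0/2; 1/2/0; 1/2/1; 1/2/2}
target 1/2/0 ∈ {PSO}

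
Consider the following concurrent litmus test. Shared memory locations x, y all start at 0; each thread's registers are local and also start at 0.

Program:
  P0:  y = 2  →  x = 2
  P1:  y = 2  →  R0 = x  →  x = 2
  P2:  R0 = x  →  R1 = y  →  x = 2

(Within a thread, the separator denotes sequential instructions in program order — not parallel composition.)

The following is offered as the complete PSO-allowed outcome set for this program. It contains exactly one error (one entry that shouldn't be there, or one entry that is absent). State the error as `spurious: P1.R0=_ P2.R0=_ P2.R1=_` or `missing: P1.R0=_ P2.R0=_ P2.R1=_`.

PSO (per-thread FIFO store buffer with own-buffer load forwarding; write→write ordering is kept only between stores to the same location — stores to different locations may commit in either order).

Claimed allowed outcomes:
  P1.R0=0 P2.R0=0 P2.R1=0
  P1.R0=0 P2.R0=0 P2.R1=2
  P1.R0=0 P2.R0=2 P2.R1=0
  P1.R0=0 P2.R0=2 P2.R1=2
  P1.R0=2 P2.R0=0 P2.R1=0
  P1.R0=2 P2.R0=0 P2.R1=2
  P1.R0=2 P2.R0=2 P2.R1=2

outcome vector order: (P1.R0,P2.R0,P2.R1)
[PSO] allowed = {<0 0 0>; <0 0 2>; <0 2 0>; <0 2 2>; <2 0 0>; <2 0 2>; <2 2 0>; <2 2 2>}
PSO∖claimed = {<2 2 0>}

missing: P1.R0=2 P2.R0=2 P2.R1=0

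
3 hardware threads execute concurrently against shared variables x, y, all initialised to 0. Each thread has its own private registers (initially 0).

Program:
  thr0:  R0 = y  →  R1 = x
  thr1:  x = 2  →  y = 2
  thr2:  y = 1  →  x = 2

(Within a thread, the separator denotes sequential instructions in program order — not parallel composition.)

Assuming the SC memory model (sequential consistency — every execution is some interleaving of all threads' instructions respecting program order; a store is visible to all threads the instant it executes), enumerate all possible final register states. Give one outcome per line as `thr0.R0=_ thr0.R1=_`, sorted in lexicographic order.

outcome vector order: (thr0.R0,thr0.R1)
|SC outcomes| = 5

thr0.R0=0 thr0.R1=0
thr0.R0=0 thr0.R1=2
thr0.R0=1 thr0.R1=0
thr0.R0=1 thr0.R1=2
thr0.R0=2 thr0.R1=2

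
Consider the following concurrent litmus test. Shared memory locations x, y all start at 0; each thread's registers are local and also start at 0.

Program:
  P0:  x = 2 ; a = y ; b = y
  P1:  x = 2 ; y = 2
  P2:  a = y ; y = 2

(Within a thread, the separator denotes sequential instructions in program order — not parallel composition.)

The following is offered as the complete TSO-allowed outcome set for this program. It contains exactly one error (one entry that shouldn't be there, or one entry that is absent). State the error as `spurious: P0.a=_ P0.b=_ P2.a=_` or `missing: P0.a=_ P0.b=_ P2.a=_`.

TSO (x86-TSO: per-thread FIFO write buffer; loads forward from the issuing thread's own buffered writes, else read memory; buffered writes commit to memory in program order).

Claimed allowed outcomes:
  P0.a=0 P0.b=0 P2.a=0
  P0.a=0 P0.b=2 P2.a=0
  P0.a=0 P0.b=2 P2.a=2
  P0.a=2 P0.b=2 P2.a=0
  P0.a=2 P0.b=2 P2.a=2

missing: P0.a=0 P0.b=0 P2.a=2

outcome vector order: (P0.a,P0.b,P2.a)
under TSO → 000, 002, 020, 022, 220, 222
TSO∖claimed = {002}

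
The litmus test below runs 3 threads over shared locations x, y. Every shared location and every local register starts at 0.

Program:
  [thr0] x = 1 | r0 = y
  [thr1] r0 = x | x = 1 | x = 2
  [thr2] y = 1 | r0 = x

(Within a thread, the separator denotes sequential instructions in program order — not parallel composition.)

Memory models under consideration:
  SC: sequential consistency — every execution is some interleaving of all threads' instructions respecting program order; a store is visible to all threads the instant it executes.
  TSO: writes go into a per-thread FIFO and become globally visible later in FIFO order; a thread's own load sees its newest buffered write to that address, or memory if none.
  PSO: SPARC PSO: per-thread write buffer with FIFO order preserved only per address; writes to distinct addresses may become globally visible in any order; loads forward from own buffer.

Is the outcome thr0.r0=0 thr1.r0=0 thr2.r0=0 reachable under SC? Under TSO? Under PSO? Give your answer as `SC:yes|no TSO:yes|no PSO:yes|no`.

SC:no TSO:yes PSO:yes

outcome vector order: (thr0.r0,thr1.r0,thr2.r0)
[SC] allowed = {(0,0,1) (0,0,2) (0,1,1) (0,1,2) (1,0,0) (1,0,1) (1,0,2) (1,1,0) (1,1,1) (1,1,2)}
[TSO] allowed = {(0,0,0) (0,0,1) (0,0,2) (0,1,0) (0,1,1) (0,1,2) (1,0,0) (1,0,1) (1,0,2) (1,1,0) (1,1,1) (1,1,2)}
[PSO] allowed = {(0,0,0) (0,0,1) (0,0,2) (0,1,0) (0,1,1) (0,1,2) (1,0,0) (1,0,1) (1,0,2) (1,1,0) (1,1,1) (1,1,2)}
target (0,0,0) ∈ {TSO,PSO}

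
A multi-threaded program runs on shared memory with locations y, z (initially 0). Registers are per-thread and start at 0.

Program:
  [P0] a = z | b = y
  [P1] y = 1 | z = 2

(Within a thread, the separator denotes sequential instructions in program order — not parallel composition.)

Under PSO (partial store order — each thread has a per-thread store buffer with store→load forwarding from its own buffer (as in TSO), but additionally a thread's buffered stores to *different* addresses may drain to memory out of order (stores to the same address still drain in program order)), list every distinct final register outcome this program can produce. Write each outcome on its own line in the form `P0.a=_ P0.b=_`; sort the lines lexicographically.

outcome vector order: (P0.a,P0.b)
|PSO outcomes| = 4

P0.a=0 P0.b=0
P0.a=0 P0.b=1
P0.a=2 P0.b=0
P0.a=2 P0.b=1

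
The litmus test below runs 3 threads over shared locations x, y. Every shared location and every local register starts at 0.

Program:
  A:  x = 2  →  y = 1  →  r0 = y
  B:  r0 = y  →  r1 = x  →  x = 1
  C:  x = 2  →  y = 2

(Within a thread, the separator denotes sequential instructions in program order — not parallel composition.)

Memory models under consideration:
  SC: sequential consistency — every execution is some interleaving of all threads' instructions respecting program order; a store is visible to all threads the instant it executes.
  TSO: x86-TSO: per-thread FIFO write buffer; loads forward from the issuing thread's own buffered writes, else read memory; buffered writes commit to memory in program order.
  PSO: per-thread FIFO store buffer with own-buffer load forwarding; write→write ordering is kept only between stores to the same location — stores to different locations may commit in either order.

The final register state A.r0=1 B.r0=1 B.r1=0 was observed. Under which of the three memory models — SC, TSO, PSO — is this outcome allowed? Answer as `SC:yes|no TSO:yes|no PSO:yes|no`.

SC:no TSO:no PSO:yes

outcome vector order: (A.r0,B.r0,B.r1)
under SC → <1 0 0>; <1 0 2>; <1 1 2>; <1 2 2>; <2 0 0>; <2 0 2>; <2 1 2>; <2 2 2>
under TSO → <1 0 0>; <1 0 2>; <1 1 2>; <1 2 2>; <2 0 0>; <2 0 2>; <2 1 2>; <2 2 2>
under PSO → <1 0 0>; <1 0 2>; <1 1 0>; <1 1 2>; <1 2 0>; <1 2 2>; <2 0 0>; <2 0 2>; <2 1 0>; <2 1 2>; <2 2 0>; <2 2 2>
target <1 1 0> ∈ {PSO}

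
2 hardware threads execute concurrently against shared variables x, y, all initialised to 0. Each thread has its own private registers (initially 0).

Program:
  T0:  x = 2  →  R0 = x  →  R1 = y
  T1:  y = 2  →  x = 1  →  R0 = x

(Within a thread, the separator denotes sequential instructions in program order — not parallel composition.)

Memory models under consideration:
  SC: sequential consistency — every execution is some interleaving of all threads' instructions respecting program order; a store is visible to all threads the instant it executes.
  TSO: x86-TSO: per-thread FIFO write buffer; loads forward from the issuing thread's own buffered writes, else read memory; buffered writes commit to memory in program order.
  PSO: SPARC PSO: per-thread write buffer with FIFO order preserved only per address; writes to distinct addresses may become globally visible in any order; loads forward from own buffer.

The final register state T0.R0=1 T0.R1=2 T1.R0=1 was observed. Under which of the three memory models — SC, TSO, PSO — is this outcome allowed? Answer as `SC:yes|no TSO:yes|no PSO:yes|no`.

SC:yes TSO:yes PSO:yes

outcome vector order: (T0.R0,T0.R1,T1.R0)
[SC] allowed = {(1,2,1) (2,0,1) (2,2,1) (2,2,2)}
[TSO] allowed = {(1,2,1) (2,0,1) (2,0,2) (2,2,1) (2,2,2)}
[PSO] allowed = {(1,0,1) (1,2,1) (2,0,1) (2,0,2) (2,2,1) (2,2,2)}
target (1,2,1) ∈ {SC,TSO,PSO}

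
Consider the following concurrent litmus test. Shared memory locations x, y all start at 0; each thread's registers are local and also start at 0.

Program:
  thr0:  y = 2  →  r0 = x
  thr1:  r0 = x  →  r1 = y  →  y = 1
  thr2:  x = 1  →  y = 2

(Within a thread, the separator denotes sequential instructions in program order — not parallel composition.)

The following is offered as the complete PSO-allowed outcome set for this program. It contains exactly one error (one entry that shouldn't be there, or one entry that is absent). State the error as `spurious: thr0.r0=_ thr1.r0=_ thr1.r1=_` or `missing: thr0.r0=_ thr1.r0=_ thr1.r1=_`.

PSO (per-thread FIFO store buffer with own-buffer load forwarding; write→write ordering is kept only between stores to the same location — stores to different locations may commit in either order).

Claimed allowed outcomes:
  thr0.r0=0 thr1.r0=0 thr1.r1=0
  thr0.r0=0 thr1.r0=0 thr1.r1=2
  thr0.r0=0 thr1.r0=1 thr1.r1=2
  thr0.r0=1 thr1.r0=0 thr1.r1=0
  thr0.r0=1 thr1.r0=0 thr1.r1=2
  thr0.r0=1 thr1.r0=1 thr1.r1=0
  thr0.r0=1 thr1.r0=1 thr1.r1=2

missing: thr0.r0=0 thr1.r0=1 thr1.r1=0

outcome vector order: (thr0.r0,thr1.r0,thr1.r1)
PSO (8): 0/0/0; 0/0/2; 0/1/0; 0/1/2; 1/0/0; 1/0/2; 1/1/0; 1/1/2
PSO∖claimed = {0/1/0}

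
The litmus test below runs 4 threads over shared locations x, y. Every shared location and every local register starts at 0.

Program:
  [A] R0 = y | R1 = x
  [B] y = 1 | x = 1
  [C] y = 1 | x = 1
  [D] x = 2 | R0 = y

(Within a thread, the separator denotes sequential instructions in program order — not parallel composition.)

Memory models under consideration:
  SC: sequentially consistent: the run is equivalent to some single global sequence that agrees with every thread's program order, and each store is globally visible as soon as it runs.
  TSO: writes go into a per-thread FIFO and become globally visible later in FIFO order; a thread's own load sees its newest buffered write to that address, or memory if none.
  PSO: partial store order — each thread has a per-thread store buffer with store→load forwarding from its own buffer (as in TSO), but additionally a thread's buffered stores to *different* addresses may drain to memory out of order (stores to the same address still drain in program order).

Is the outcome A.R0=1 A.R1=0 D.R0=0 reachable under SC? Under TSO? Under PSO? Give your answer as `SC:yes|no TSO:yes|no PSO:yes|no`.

SC:no TSO:yes PSO:yes

outcome vector order: (A.R0,A.R1,D.R0)
[SC] allowed = {0/0/0 0/0/1 0/1/0 0/1/1 0/2/0 0/2/1 1/0/1 1/1/0 1/1/1 1/2/0 1/2/1}
[TSO] allowed = {0/0/0 0/0/1 0/1/0 0/1/1 0/2/0 0/2/1 1/0/0 1/0/1 1/1/0 1/1/1 1/2/0 1/2/1}
[PSO] allowed = {0/0/0 0/0/1 0/1/0 0/1/1 0/2/0 0/2/1 1/0/0 1/0/1 1/1/0 1/1/1 1/2/0 1/2/1}
target 1/0/0 ∈ {TSO,PSO}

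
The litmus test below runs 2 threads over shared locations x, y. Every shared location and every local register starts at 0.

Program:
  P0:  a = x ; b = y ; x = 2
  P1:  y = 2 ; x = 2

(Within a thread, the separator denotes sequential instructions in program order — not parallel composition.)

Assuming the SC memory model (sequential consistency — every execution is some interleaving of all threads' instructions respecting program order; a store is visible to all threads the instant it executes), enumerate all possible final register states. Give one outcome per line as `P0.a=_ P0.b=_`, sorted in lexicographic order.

outcome vector order: (P0.a,P0.b)
|SC outcomes| = 3

P0.a=0 P0.b=0
P0.a=0 P0.b=2
P0.a=2 P0.b=2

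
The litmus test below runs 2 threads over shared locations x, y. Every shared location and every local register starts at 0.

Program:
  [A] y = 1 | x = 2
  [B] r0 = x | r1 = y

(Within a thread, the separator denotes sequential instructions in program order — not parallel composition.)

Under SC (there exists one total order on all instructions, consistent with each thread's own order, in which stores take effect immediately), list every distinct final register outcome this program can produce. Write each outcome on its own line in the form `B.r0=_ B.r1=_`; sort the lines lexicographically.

B.r0=0 B.r1=0
B.r0=0 B.r1=1
B.r0=2 B.r1=1

outcome vector order: (B.r0,B.r1)
|SC outcomes| = 3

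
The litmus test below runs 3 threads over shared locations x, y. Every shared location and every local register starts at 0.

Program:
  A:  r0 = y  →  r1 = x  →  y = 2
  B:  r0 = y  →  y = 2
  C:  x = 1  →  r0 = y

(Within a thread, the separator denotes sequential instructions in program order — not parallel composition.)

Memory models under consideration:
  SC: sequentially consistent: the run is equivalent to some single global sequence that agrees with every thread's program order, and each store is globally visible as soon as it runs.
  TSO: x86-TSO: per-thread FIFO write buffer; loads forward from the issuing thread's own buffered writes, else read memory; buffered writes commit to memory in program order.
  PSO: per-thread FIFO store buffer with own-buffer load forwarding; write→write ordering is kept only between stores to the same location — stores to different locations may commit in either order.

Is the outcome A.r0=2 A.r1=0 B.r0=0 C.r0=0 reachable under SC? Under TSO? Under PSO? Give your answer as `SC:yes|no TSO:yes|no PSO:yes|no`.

SC:no TSO:yes PSO:yes

outcome vector order: (A.r0,A.r1,B.r0,C.r0)
SC: 11 outcomes — {(0,0,0,0); (0,0,0,2); (0,0,2,0); (0,0,2,2); (0,1,0,0); (0,1,0,2); (0,1,2,0); (0,1,2,2); (2,0,0,2); (2,1,0,0); (2,1,0,2)}
TSO: 12 outcomes — {(0,0,0,0); (0,0,0,2); (0,0,2,0); (0,0,2,2); (0,1,0,0); (0,1,0,2); (0,1,2,0); (0,1,2,2); (2,0,0,0); (2,0,0,2); (2,1,0,0); (2,1,0,2)}
PSO: 12 outcomes — {(0,0,0,0); (0,0,0,2); (0,0,2,0); (0,0,2,2); (0,1,0,0); (0,1,0,2); (0,1,2,0); (0,1,2,2); (2,0,0,0); (2,0,0,2); (2,1,0,0); (2,1,0,2)}
target (2,0,0,0) ∈ {TSO,PSO}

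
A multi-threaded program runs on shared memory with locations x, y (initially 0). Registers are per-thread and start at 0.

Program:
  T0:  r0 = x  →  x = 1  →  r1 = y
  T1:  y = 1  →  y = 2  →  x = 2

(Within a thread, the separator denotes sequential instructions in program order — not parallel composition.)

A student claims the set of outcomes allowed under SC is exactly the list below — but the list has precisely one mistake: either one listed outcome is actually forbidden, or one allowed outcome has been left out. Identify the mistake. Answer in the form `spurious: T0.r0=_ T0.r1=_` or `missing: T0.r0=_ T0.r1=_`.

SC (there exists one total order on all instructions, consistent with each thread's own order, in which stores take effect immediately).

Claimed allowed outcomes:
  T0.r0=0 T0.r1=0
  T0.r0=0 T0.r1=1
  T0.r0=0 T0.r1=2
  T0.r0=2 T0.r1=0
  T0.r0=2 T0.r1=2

spurious: T0.r0=2 T0.r1=0

outcome vector order: (T0.r0,T0.r1)
SC: 4 outcomes — {00; 01; 02; 22}
claimed∖SC = {20}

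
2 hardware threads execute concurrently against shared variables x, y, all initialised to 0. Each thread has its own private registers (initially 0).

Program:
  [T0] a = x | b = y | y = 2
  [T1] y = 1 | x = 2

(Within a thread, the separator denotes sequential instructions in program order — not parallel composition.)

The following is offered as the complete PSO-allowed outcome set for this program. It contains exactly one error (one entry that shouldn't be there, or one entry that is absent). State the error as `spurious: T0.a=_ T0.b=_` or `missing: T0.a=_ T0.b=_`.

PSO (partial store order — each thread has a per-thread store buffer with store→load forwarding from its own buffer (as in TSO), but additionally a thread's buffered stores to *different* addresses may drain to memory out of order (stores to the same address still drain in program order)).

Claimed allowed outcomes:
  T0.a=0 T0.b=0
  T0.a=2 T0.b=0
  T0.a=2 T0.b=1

missing: T0.a=0 T0.b=1

outcome vector order: (T0.a,T0.b)
PSO (4): 00; 01; 20; 21
PSO∖claimed = {01}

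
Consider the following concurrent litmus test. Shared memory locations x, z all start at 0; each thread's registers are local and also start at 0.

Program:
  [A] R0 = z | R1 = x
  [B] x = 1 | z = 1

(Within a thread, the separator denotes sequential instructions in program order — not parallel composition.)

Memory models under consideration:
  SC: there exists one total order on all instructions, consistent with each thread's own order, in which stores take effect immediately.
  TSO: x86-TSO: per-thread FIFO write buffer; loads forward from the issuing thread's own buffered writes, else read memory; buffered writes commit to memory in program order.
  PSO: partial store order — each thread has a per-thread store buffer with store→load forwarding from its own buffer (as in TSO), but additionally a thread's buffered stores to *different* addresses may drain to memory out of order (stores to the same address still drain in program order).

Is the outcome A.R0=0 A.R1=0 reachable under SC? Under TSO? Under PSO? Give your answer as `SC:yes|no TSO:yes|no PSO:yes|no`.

outcome vector order: (A.R0,A.R1)
[SC] allowed = {<0 0>, <0 1>, <1 1>}
[TSO] allowed = {<0 0>, <0 1>, <1 1>}
[PSO] allowed = {<0 0>, <0 1>, <1 0>, <1 1>}
target <0 0> ∈ {SC,TSO,PSO}

SC:yes TSO:yes PSO:yes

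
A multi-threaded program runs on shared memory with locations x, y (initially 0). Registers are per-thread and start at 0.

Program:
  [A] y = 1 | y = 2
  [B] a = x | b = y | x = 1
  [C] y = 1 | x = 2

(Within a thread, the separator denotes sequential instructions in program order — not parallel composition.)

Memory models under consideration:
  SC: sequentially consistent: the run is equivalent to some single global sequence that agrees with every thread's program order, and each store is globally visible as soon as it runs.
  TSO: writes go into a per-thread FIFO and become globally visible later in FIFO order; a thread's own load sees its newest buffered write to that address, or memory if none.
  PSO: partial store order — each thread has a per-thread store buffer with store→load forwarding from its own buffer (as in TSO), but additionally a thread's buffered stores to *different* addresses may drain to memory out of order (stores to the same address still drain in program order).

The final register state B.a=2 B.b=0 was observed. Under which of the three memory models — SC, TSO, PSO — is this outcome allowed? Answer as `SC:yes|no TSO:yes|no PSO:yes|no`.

SC:no TSO:no PSO:yes

outcome vector order: (B.a,B.b)
[SC] allowed = {0/0, 0/1, 0/2, 2/1, 2/2}
[TSO] allowed = {0/0, 0/1, 0/2, 2/1, 2/2}
[PSO] allowed = {0/0, 0/1, 0/2, 2/0, 2/1, 2/2}
target 2/0 ∈ {PSO}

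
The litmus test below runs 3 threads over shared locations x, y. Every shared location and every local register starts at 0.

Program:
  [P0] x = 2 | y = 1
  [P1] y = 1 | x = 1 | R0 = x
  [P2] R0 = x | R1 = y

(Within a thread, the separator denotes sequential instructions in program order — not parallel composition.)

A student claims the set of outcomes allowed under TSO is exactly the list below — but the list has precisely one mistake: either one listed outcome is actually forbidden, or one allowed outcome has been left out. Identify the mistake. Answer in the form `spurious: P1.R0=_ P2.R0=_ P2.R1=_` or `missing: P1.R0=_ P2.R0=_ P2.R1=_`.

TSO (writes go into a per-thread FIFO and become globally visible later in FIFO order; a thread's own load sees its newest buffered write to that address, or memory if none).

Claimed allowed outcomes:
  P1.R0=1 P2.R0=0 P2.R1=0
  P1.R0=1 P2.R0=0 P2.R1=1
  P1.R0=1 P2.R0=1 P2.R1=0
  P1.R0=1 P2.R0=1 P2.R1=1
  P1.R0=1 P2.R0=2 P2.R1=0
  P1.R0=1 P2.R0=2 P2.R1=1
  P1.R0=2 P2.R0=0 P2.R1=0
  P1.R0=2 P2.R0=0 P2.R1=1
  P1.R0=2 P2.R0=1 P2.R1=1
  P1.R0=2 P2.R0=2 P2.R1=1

outcome vector order: (P1.R0,P2.R0,P2.R1)
TSO (9): (1,0,0); (1,0,1); (1,1,1); (1,2,0); (1,2,1); (2,0,0); (2,0,1); (2,1,1); (2,2,1)
claimed∖TSO = {(1,1,0)}

spurious: P1.R0=1 P2.R0=1 P2.R1=0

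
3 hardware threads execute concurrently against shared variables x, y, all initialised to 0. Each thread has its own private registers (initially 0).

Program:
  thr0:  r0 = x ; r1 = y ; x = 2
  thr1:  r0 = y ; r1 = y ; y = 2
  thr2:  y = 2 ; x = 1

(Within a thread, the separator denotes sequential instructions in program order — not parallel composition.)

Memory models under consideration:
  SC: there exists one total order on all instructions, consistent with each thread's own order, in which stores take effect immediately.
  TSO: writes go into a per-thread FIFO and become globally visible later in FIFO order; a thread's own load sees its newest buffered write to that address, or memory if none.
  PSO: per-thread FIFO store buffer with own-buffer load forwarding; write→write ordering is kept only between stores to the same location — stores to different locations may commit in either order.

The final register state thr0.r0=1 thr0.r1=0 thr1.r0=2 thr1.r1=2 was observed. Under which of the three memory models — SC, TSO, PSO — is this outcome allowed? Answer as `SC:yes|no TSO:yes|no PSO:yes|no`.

outcome vector order: (thr0.r0,thr0.r1,thr1.r0,thr1.r1)
SC (9): 0/0/0/0 0/0/0/2 0/0/2/2 0/2/0/0 0/2/0/2 0/2/2/2 1/2/0/0 1/2/0/2 1/2/2/2
TSO (9): 0/0/0/0 0/0/0/2 0/0/2/2 0/2/0/0 0/2/0/2 0/2/2/2 1/2/0/0 1/2/0/2 1/2/2/2
PSO (12): 0/0/0/0 0/0/0/2 0/0/2/2 0/2/0/0 0/2/0/2 0/2/2/2 1/0/0/0 1/0/0/2 1/0/2/2 1/2/0/0 1/2/0/2 1/2/2/2
target 1/0/2/2 ∈ {PSO}

SC:no TSO:no PSO:yes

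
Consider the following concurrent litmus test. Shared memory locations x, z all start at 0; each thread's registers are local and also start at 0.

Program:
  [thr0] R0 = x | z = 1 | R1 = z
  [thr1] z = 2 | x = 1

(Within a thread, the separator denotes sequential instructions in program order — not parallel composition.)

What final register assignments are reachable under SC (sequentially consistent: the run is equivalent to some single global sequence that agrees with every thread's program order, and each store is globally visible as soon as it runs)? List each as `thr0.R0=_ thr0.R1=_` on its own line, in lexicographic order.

outcome vector order: (thr0.R0,thr0.R1)
|SC outcomes| = 3

thr0.R0=0 thr0.R1=1
thr0.R0=0 thr0.R1=2
thr0.R0=1 thr0.R1=1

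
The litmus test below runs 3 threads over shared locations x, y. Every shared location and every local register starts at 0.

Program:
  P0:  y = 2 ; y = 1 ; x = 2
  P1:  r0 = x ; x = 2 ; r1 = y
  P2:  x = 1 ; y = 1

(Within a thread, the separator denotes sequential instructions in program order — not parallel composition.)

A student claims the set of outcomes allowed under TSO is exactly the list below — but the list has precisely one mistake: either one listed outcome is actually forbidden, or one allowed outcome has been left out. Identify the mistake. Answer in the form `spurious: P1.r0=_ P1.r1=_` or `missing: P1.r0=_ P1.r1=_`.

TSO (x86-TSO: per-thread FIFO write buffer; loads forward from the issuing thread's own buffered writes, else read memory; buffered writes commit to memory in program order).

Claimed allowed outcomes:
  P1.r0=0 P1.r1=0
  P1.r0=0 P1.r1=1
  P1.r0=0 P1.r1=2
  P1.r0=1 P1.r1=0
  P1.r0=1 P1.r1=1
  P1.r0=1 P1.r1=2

missing: P1.r0=2 P1.r1=1

outcome vector order: (P1.r0,P1.r1)
under TSO → <0 0>; <0 1>; <0 2>; <1 0>; <1 1>; <1 2>; <2 1>
TSO∖claimed = {<2 1>}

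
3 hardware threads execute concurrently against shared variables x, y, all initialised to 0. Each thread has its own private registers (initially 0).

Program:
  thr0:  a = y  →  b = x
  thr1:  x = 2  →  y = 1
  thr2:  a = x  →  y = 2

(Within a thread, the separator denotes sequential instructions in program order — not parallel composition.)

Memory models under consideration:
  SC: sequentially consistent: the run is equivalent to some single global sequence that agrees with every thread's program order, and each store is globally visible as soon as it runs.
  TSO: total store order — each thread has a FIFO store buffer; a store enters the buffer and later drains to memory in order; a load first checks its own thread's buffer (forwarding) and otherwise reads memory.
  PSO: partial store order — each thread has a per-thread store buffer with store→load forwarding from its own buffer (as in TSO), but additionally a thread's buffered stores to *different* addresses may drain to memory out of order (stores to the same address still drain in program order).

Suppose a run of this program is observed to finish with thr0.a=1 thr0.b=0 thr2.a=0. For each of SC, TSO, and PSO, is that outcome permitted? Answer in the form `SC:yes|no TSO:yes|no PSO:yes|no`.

outcome vector order: (thr0.a,thr0.b,thr2.a)
[SC] allowed = {000; 002; 020; 022; 120; 122; 200; 220; 222}
[TSO] allowed = {000; 002; 020; 022; 120; 122; 200; 220; 222}
[PSO] allowed = {000; 002; 020; 022; 100; 102; 120; 122; 200; 220; 222}
target 100 ∈ {PSO}

SC:no TSO:no PSO:yes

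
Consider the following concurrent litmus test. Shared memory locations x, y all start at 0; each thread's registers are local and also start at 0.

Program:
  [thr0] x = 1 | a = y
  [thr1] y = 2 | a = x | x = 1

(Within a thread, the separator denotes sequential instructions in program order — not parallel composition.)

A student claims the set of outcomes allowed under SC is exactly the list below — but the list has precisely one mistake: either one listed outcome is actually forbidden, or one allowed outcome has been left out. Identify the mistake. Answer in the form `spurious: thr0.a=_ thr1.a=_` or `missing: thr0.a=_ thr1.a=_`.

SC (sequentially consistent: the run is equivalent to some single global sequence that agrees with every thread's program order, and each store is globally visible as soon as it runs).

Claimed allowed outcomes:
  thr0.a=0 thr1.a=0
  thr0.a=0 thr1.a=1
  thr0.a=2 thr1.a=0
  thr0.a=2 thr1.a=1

spurious: thr0.a=0 thr1.a=0

outcome vector order: (thr0.a,thr1.a)
[SC] allowed = {(0,1) (2,0) (2,1)}
claimed∖SC = {(0,0)}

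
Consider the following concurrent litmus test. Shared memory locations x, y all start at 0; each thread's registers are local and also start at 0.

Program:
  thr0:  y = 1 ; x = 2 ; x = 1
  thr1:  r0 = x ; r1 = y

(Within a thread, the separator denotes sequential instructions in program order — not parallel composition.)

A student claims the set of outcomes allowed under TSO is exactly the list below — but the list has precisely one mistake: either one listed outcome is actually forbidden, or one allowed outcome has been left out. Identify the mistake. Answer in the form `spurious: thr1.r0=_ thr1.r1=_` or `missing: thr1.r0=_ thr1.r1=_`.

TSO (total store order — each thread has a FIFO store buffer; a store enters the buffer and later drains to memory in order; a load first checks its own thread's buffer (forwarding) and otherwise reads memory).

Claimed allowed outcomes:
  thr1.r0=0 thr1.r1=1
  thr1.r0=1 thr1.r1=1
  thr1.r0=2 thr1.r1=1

outcome vector order: (thr1.r0,thr1.r1)
TSO: 4 outcomes — {<0 0>; <0 1>; <1 1>; <2 1>}
TSO∖claimed = {<0 0>}

missing: thr1.r0=0 thr1.r1=0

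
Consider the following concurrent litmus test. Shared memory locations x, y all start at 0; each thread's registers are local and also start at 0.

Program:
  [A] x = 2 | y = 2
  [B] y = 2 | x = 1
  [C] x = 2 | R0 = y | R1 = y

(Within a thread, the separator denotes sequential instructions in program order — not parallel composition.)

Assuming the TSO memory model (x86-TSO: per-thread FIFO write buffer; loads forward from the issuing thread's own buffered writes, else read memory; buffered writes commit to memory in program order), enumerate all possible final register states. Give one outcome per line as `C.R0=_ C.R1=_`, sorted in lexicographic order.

outcome vector order: (C.R0,C.R1)
|TSO outcomes| = 3

C.R0=0 C.R1=0
C.R0=0 C.R1=2
C.R0=2 C.R1=2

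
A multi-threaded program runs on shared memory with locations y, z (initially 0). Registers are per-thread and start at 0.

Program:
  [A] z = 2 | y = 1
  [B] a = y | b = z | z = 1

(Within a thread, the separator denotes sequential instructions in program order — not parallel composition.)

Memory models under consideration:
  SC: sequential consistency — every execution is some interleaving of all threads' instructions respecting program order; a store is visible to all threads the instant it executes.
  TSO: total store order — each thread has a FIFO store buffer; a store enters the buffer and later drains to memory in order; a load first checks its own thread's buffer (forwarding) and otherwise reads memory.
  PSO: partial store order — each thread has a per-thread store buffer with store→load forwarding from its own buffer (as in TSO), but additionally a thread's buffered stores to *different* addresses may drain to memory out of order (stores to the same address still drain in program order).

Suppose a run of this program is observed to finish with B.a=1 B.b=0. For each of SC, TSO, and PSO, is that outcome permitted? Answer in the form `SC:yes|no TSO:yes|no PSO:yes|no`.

outcome vector order: (B.a,B.b)
under SC → 0/0 0/2 1/2
under TSO → 0/0 0/2 1/2
under PSO → 0/0 0/2 1/0 1/2
target 1/0 ∈ {PSO}

SC:no TSO:no PSO:yes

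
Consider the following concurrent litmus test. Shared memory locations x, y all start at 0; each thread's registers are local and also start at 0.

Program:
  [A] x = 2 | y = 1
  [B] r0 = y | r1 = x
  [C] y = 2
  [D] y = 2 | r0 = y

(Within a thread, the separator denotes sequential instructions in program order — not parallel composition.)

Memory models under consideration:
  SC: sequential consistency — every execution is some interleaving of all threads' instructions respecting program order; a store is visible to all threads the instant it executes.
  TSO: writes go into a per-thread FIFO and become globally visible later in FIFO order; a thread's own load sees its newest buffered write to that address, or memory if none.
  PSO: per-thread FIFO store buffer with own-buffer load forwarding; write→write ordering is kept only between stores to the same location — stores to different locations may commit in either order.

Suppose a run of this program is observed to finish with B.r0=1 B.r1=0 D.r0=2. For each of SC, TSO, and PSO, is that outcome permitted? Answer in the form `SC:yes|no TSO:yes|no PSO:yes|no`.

outcome vector order: (B.r0,B.r1,D.r0)
SC: 10 outcomes — {0/0/1; 0/0/2; 0/2/1; 0/2/2; 1/2/1; 1/2/2; 2/0/1; 2/0/2; 2/2/1; 2/2/2}
TSO: 10 outcomes — {0/0/1; 0/0/2; 0/2/1; 0/2/2; 1/2/1; 1/2/2; 2/0/1; 2/0/2; 2/2/1; 2/2/2}
PSO: 12 outcomes — {0/0/1; 0/0/2; 0/2/1; 0/2/2; 1/0/1; 1/0/2; 1/2/1; 1/2/2; 2/0/1; 2/0/2; 2/2/1; 2/2/2}
target 1/0/2 ∈ {PSO}

SC:no TSO:no PSO:yes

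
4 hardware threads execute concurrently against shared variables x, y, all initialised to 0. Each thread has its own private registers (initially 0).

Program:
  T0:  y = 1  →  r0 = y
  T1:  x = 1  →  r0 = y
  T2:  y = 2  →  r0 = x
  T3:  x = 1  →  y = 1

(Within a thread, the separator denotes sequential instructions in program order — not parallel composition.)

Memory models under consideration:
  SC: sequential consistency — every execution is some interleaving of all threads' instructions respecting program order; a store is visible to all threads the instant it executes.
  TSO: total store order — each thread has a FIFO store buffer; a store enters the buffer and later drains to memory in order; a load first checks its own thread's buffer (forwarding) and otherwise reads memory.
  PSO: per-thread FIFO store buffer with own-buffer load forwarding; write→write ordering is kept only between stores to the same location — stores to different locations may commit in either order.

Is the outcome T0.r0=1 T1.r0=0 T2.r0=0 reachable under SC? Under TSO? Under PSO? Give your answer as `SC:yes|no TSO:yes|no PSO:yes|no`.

outcome vector order: (T0.r0,T1.r0,T2.r0)
under SC → <1 0 1> <1 1 0> <1 1 1> <1 2 0> <1 2 1> <2 0 1> <2 1 0> <2 1 1> <2 2 0> <2 2 1>
under TSO → <1 0 0> <1 0 1> <1 1 0> <1 1 1> <1 2 0> <1 2 1> <2 0 0> <2 0 1> <2 1 0> <2 1 1> <2 2 0> <2 2 1>
under PSO → <1 0 0> <1 0 1> <1 1 0> <1 1 1> <1 2 0> <1 2 1> <2 0 0> <2 0 1> <2 1 0> <2 1 1> <2 2 0> <2 2 1>
target <1 0 0> ∈ {TSO,PSO}

SC:no TSO:yes PSO:yes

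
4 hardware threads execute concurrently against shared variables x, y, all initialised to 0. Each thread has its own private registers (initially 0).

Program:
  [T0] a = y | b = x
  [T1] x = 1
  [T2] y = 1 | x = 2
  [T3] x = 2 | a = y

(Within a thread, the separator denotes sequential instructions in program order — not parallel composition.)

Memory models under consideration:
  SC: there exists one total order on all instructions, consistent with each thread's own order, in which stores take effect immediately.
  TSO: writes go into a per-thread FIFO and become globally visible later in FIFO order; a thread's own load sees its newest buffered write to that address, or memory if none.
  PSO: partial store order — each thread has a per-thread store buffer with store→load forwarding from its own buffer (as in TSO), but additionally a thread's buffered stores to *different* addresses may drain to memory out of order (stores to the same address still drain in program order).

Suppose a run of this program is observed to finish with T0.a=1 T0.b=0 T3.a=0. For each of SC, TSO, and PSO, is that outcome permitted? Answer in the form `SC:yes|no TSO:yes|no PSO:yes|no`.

outcome vector order: (T0.a,T0.b,T3.a)
SC (11): 000, 001, 010, 011, 020, 021, 101, 110, 111, 120, 121
TSO (12): 000, 001, 010, 011, 020, 021, 100, 101, 110, 111, 120, 121
PSO (12): 000, 001, 010, 011, 020, 021, 100, 101, 110, 111, 120, 121
target 100 ∈ {TSO,PSO}

SC:no TSO:yes PSO:yes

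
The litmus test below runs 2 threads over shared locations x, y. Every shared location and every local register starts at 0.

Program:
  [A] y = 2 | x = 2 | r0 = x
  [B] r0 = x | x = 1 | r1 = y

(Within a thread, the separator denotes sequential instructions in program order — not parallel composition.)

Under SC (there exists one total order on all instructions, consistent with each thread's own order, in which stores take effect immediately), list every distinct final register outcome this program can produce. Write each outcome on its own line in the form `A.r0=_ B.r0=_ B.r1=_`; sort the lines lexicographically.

A.r0=1 B.r0=0 B.r1=2
A.r0=1 B.r0=2 B.r1=2
A.r0=2 B.r0=0 B.r1=0
A.r0=2 B.r0=0 B.r1=2
A.r0=2 B.r0=2 B.r1=2

outcome vector order: (A.r0,B.r0,B.r1)
|SC outcomes| = 5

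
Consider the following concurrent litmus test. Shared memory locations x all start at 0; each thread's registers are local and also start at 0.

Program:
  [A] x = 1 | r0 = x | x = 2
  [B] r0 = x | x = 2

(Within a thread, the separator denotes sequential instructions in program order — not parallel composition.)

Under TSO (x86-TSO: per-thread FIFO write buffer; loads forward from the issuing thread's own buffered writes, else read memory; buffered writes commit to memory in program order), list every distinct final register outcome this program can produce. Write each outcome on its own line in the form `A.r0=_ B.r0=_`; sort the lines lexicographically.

outcome vector order: (A.r0,B.r0)
|TSO outcomes| = 5

A.r0=1 B.r0=0
A.r0=1 B.r0=1
A.r0=1 B.r0=2
A.r0=2 B.r0=0
A.r0=2 B.r0=1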